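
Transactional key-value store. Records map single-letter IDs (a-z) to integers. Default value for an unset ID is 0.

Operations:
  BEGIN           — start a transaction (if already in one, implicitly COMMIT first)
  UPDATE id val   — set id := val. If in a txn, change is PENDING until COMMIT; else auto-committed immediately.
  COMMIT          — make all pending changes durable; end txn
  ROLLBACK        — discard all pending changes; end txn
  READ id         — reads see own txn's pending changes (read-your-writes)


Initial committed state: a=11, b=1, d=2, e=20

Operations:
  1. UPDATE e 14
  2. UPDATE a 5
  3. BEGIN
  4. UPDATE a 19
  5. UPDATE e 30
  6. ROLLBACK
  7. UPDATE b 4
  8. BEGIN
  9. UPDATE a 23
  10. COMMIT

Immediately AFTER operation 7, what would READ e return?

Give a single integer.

Answer: 14

Derivation:
Initial committed: {a=11, b=1, d=2, e=20}
Op 1: UPDATE e=14 (auto-commit; committed e=14)
Op 2: UPDATE a=5 (auto-commit; committed a=5)
Op 3: BEGIN: in_txn=True, pending={}
Op 4: UPDATE a=19 (pending; pending now {a=19})
Op 5: UPDATE e=30 (pending; pending now {a=19, e=30})
Op 6: ROLLBACK: discarded pending ['a', 'e']; in_txn=False
Op 7: UPDATE b=4 (auto-commit; committed b=4)
After op 7: visible(e) = 14 (pending={}, committed={a=5, b=4, d=2, e=14})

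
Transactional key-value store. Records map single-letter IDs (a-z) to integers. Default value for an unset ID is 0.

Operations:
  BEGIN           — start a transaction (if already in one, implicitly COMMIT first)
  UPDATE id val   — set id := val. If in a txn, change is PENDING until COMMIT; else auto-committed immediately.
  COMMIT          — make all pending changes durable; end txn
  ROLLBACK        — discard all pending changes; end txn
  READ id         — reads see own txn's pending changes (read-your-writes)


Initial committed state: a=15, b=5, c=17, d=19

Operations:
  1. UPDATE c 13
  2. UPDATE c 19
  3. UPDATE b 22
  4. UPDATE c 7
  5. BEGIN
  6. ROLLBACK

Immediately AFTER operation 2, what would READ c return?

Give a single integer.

Answer: 19

Derivation:
Initial committed: {a=15, b=5, c=17, d=19}
Op 1: UPDATE c=13 (auto-commit; committed c=13)
Op 2: UPDATE c=19 (auto-commit; committed c=19)
After op 2: visible(c) = 19 (pending={}, committed={a=15, b=5, c=19, d=19})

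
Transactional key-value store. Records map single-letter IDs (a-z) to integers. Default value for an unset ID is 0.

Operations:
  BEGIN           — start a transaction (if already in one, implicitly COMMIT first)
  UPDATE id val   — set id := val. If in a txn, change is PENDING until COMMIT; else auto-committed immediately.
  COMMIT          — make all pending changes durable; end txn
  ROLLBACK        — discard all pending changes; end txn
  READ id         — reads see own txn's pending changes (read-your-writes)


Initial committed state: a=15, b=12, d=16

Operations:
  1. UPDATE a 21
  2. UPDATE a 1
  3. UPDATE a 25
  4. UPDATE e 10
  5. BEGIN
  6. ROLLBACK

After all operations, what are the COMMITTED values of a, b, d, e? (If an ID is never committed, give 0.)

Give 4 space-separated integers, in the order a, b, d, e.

Initial committed: {a=15, b=12, d=16}
Op 1: UPDATE a=21 (auto-commit; committed a=21)
Op 2: UPDATE a=1 (auto-commit; committed a=1)
Op 3: UPDATE a=25 (auto-commit; committed a=25)
Op 4: UPDATE e=10 (auto-commit; committed e=10)
Op 5: BEGIN: in_txn=True, pending={}
Op 6: ROLLBACK: discarded pending []; in_txn=False
Final committed: {a=25, b=12, d=16, e=10}

Answer: 25 12 16 10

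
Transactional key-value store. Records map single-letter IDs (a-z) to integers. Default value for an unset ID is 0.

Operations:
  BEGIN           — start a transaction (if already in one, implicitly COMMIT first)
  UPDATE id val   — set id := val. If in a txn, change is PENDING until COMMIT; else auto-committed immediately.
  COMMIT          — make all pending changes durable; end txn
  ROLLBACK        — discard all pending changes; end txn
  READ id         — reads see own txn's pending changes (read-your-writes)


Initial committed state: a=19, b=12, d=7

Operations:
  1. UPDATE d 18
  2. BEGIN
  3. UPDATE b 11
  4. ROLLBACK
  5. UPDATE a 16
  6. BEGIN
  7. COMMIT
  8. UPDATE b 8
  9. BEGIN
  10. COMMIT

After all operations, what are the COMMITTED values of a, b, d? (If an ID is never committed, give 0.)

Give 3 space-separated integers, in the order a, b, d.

Initial committed: {a=19, b=12, d=7}
Op 1: UPDATE d=18 (auto-commit; committed d=18)
Op 2: BEGIN: in_txn=True, pending={}
Op 3: UPDATE b=11 (pending; pending now {b=11})
Op 4: ROLLBACK: discarded pending ['b']; in_txn=False
Op 5: UPDATE a=16 (auto-commit; committed a=16)
Op 6: BEGIN: in_txn=True, pending={}
Op 7: COMMIT: merged [] into committed; committed now {a=16, b=12, d=18}
Op 8: UPDATE b=8 (auto-commit; committed b=8)
Op 9: BEGIN: in_txn=True, pending={}
Op 10: COMMIT: merged [] into committed; committed now {a=16, b=8, d=18}
Final committed: {a=16, b=8, d=18}

Answer: 16 8 18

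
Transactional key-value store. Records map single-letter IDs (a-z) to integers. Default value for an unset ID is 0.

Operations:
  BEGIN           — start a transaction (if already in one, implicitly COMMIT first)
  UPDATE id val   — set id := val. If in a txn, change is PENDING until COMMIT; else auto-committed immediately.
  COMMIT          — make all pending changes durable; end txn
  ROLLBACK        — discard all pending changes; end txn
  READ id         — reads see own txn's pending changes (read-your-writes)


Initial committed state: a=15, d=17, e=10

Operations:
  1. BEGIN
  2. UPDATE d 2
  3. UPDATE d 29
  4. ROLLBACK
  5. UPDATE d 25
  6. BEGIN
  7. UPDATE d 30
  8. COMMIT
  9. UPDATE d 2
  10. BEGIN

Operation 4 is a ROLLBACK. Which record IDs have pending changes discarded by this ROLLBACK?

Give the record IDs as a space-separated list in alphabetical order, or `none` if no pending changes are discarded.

Answer: d

Derivation:
Initial committed: {a=15, d=17, e=10}
Op 1: BEGIN: in_txn=True, pending={}
Op 2: UPDATE d=2 (pending; pending now {d=2})
Op 3: UPDATE d=29 (pending; pending now {d=29})
Op 4: ROLLBACK: discarded pending ['d']; in_txn=False
Op 5: UPDATE d=25 (auto-commit; committed d=25)
Op 6: BEGIN: in_txn=True, pending={}
Op 7: UPDATE d=30 (pending; pending now {d=30})
Op 8: COMMIT: merged ['d'] into committed; committed now {a=15, d=30, e=10}
Op 9: UPDATE d=2 (auto-commit; committed d=2)
Op 10: BEGIN: in_txn=True, pending={}
ROLLBACK at op 4 discards: ['d']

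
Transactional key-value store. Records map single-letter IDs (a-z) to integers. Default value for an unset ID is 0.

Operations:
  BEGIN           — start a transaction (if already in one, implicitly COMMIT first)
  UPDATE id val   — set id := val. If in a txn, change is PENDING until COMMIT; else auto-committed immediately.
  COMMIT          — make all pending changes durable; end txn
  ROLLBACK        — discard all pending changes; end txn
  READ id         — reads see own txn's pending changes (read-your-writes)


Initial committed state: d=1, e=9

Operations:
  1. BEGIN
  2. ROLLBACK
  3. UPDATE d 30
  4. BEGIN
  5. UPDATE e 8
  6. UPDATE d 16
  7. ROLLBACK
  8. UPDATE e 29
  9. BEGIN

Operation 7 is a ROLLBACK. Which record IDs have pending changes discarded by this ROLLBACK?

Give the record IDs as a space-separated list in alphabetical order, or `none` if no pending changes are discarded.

Answer: d e

Derivation:
Initial committed: {d=1, e=9}
Op 1: BEGIN: in_txn=True, pending={}
Op 2: ROLLBACK: discarded pending []; in_txn=False
Op 3: UPDATE d=30 (auto-commit; committed d=30)
Op 4: BEGIN: in_txn=True, pending={}
Op 5: UPDATE e=8 (pending; pending now {e=8})
Op 6: UPDATE d=16 (pending; pending now {d=16, e=8})
Op 7: ROLLBACK: discarded pending ['d', 'e']; in_txn=False
Op 8: UPDATE e=29 (auto-commit; committed e=29)
Op 9: BEGIN: in_txn=True, pending={}
ROLLBACK at op 7 discards: ['d', 'e']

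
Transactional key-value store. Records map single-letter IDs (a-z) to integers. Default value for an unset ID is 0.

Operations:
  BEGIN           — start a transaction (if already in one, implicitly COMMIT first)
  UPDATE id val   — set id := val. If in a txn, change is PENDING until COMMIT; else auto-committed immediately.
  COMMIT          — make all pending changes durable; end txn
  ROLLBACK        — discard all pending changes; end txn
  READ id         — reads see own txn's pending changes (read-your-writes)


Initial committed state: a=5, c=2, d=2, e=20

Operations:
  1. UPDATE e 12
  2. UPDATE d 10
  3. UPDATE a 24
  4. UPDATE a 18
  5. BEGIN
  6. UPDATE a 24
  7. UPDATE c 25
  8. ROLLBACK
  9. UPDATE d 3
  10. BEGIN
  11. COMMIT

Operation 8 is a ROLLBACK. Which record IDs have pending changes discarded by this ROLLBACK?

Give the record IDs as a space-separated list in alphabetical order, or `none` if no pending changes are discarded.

Answer: a c

Derivation:
Initial committed: {a=5, c=2, d=2, e=20}
Op 1: UPDATE e=12 (auto-commit; committed e=12)
Op 2: UPDATE d=10 (auto-commit; committed d=10)
Op 3: UPDATE a=24 (auto-commit; committed a=24)
Op 4: UPDATE a=18 (auto-commit; committed a=18)
Op 5: BEGIN: in_txn=True, pending={}
Op 6: UPDATE a=24 (pending; pending now {a=24})
Op 7: UPDATE c=25 (pending; pending now {a=24, c=25})
Op 8: ROLLBACK: discarded pending ['a', 'c']; in_txn=False
Op 9: UPDATE d=3 (auto-commit; committed d=3)
Op 10: BEGIN: in_txn=True, pending={}
Op 11: COMMIT: merged [] into committed; committed now {a=18, c=2, d=3, e=12}
ROLLBACK at op 8 discards: ['a', 'c']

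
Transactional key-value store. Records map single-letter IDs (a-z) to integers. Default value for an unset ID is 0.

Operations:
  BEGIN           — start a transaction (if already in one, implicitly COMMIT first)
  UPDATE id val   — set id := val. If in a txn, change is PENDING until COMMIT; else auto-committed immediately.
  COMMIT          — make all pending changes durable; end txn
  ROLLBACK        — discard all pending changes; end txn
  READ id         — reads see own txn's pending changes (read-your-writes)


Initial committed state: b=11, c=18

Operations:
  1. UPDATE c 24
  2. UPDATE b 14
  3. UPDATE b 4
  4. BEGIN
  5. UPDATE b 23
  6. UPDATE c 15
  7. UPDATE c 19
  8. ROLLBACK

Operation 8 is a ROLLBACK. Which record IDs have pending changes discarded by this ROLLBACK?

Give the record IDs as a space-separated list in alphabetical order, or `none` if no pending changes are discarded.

Initial committed: {b=11, c=18}
Op 1: UPDATE c=24 (auto-commit; committed c=24)
Op 2: UPDATE b=14 (auto-commit; committed b=14)
Op 3: UPDATE b=4 (auto-commit; committed b=4)
Op 4: BEGIN: in_txn=True, pending={}
Op 5: UPDATE b=23 (pending; pending now {b=23})
Op 6: UPDATE c=15 (pending; pending now {b=23, c=15})
Op 7: UPDATE c=19 (pending; pending now {b=23, c=19})
Op 8: ROLLBACK: discarded pending ['b', 'c']; in_txn=False
ROLLBACK at op 8 discards: ['b', 'c']

Answer: b c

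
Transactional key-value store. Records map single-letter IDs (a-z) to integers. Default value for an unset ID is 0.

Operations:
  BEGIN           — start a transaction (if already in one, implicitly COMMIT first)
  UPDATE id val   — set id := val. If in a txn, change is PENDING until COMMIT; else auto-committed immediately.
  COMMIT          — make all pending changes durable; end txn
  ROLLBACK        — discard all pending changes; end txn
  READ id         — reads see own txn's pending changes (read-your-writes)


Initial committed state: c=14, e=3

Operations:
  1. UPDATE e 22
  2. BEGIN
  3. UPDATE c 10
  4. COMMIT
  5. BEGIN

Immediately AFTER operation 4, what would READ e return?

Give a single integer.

Answer: 22

Derivation:
Initial committed: {c=14, e=3}
Op 1: UPDATE e=22 (auto-commit; committed e=22)
Op 2: BEGIN: in_txn=True, pending={}
Op 3: UPDATE c=10 (pending; pending now {c=10})
Op 4: COMMIT: merged ['c'] into committed; committed now {c=10, e=22}
After op 4: visible(e) = 22 (pending={}, committed={c=10, e=22})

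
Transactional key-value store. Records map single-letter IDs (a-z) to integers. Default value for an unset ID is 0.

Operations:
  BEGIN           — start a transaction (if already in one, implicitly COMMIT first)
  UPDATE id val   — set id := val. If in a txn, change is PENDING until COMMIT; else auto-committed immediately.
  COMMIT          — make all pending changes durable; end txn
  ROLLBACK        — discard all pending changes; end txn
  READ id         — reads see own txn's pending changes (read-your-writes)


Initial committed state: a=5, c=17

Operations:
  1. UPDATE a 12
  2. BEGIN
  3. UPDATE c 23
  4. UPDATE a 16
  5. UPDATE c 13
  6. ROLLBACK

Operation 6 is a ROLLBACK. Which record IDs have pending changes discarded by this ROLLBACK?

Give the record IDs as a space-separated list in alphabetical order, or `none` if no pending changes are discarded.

Answer: a c

Derivation:
Initial committed: {a=5, c=17}
Op 1: UPDATE a=12 (auto-commit; committed a=12)
Op 2: BEGIN: in_txn=True, pending={}
Op 3: UPDATE c=23 (pending; pending now {c=23})
Op 4: UPDATE a=16 (pending; pending now {a=16, c=23})
Op 5: UPDATE c=13 (pending; pending now {a=16, c=13})
Op 6: ROLLBACK: discarded pending ['a', 'c']; in_txn=False
ROLLBACK at op 6 discards: ['a', 'c']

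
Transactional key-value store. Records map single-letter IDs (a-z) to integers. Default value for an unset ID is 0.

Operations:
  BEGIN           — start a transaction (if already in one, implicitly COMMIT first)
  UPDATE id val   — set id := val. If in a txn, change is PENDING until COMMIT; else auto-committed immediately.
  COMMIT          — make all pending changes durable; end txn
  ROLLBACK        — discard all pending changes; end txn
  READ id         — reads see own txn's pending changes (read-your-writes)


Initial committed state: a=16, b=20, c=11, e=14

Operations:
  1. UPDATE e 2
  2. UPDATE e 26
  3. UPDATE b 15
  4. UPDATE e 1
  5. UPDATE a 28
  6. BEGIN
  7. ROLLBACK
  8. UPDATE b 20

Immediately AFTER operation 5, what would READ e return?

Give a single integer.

Answer: 1

Derivation:
Initial committed: {a=16, b=20, c=11, e=14}
Op 1: UPDATE e=2 (auto-commit; committed e=2)
Op 2: UPDATE e=26 (auto-commit; committed e=26)
Op 3: UPDATE b=15 (auto-commit; committed b=15)
Op 4: UPDATE e=1 (auto-commit; committed e=1)
Op 5: UPDATE a=28 (auto-commit; committed a=28)
After op 5: visible(e) = 1 (pending={}, committed={a=28, b=15, c=11, e=1})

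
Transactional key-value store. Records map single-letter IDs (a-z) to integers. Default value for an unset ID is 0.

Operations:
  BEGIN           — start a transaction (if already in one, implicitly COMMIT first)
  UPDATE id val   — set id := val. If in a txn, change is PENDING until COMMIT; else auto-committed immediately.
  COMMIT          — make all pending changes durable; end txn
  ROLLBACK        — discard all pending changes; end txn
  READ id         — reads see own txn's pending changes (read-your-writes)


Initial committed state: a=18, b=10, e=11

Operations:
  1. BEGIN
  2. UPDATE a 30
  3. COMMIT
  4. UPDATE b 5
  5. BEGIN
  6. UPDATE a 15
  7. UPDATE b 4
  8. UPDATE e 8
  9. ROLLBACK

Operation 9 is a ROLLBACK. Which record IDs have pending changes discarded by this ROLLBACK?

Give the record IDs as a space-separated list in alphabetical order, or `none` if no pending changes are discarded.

Initial committed: {a=18, b=10, e=11}
Op 1: BEGIN: in_txn=True, pending={}
Op 2: UPDATE a=30 (pending; pending now {a=30})
Op 3: COMMIT: merged ['a'] into committed; committed now {a=30, b=10, e=11}
Op 4: UPDATE b=5 (auto-commit; committed b=5)
Op 5: BEGIN: in_txn=True, pending={}
Op 6: UPDATE a=15 (pending; pending now {a=15})
Op 7: UPDATE b=4 (pending; pending now {a=15, b=4})
Op 8: UPDATE e=8 (pending; pending now {a=15, b=4, e=8})
Op 9: ROLLBACK: discarded pending ['a', 'b', 'e']; in_txn=False
ROLLBACK at op 9 discards: ['a', 'b', 'e']

Answer: a b e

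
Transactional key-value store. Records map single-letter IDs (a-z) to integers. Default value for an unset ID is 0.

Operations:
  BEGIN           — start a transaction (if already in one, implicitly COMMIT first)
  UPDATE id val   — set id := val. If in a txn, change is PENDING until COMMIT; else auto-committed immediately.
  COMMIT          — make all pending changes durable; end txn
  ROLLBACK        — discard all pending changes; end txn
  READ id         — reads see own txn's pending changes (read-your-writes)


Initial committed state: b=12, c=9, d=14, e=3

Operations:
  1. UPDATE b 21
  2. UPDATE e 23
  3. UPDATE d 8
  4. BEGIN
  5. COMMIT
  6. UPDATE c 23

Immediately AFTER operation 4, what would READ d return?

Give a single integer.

Initial committed: {b=12, c=9, d=14, e=3}
Op 1: UPDATE b=21 (auto-commit; committed b=21)
Op 2: UPDATE e=23 (auto-commit; committed e=23)
Op 3: UPDATE d=8 (auto-commit; committed d=8)
Op 4: BEGIN: in_txn=True, pending={}
After op 4: visible(d) = 8 (pending={}, committed={b=21, c=9, d=8, e=23})

Answer: 8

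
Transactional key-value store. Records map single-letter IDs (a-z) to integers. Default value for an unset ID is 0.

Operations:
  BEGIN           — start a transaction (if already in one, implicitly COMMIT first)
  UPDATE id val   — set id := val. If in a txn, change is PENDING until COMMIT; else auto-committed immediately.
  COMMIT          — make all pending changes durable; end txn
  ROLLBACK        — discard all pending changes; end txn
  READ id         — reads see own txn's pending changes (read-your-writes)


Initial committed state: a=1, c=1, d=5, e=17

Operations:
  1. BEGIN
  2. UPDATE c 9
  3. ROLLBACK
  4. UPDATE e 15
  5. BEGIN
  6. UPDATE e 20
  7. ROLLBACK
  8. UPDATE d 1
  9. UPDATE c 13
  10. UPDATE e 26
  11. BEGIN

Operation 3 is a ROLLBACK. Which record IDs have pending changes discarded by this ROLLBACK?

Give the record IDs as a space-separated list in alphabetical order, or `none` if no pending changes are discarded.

Initial committed: {a=1, c=1, d=5, e=17}
Op 1: BEGIN: in_txn=True, pending={}
Op 2: UPDATE c=9 (pending; pending now {c=9})
Op 3: ROLLBACK: discarded pending ['c']; in_txn=False
Op 4: UPDATE e=15 (auto-commit; committed e=15)
Op 5: BEGIN: in_txn=True, pending={}
Op 6: UPDATE e=20 (pending; pending now {e=20})
Op 7: ROLLBACK: discarded pending ['e']; in_txn=False
Op 8: UPDATE d=1 (auto-commit; committed d=1)
Op 9: UPDATE c=13 (auto-commit; committed c=13)
Op 10: UPDATE e=26 (auto-commit; committed e=26)
Op 11: BEGIN: in_txn=True, pending={}
ROLLBACK at op 3 discards: ['c']

Answer: c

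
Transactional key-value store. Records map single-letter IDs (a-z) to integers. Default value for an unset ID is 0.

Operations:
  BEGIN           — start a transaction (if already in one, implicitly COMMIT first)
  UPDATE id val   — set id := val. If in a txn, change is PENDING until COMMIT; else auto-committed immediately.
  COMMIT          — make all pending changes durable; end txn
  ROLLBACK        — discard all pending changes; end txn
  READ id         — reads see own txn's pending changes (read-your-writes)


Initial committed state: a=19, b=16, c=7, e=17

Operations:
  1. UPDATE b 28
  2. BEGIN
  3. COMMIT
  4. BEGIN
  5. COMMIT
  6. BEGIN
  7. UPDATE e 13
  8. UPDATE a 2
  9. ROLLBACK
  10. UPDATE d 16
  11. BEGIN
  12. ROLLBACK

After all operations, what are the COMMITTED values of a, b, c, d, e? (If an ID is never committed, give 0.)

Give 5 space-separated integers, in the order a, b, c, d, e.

Answer: 19 28 7 16 17

Derivation:
Initial committed: {a=19, b=16, c=7, e=17}
Op 1: UPDATE b=28 (auto-commit; committed b=28)
Op 2: BEGIN: in_txn=True, pending={}
Op 3: COMMIT: merged [] into committed; committed now {a=19, b=28, c=7, e=17}
Op 4: BEGIN: in_txn=True, pending={}
Op 5: COMMIT: merged [] into committed; committed now {a=19, b=28, c=7, e=17}
Op 6: BEGIN: in_txn=True, pending={}
Op 7: UPDATE e=13 (pending; pending now {e=13})
Op 8: UPDATE a=2 (pending; pending now {a=2, e=13})
Op 9: ROLLBACK: discarded pending ['a', 'e']; in_txn=False
Op 10: UPDATE d=16 (auto-commit; committed d=16)
Op 11: BEGIN: in_txn=True, pending={}
Op 12: ROLLBACK: discarded pending []; in_txn=False
Final committed: {a=19, b=28, c=7, d=16, e=17}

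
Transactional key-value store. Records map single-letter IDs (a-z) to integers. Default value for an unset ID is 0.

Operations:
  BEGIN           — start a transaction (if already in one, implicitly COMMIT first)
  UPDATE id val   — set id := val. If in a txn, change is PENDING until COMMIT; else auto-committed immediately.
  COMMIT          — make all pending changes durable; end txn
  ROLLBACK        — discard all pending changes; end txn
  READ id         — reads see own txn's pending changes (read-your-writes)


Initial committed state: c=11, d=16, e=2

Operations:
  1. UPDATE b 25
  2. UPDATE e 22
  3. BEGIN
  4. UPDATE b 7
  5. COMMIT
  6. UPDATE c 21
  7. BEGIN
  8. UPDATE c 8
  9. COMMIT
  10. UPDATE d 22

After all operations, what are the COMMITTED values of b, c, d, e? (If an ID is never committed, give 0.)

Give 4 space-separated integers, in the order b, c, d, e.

Answer: 7 8 22 22

Derivation:
Initial committed: {c=11, d=16, e=2}
Op 1: UPDATE b=25 (auto-commit; committed b=25)
Op 2: UPDATE e=22 (auto-commit; committed e=22)
Op 3: BEGIN: in_txn=True, pending={}
Op 4: UPDATE b=7 (pending; pending now {b=7})
Op 5: COMMIT: merged ['b'] into committed; committed now {b=7, c=11, d=16, e=22}
Op 6: UPDATE c=21 (auto-commit; committed c=21)
Op 7: BEGIN: in_txn=True, pending={}
Op 8: UPDATE c=8 (pending; pending now {c=8})
Op 9: COMMIT: merged ['c'] into committed; committed now {b=7, c=8, d=16, e=22}
Op 10: UPDATE d=22 (auto-commit; committed d=22)
Final committed: {b=7, c=8, d=22, e=22}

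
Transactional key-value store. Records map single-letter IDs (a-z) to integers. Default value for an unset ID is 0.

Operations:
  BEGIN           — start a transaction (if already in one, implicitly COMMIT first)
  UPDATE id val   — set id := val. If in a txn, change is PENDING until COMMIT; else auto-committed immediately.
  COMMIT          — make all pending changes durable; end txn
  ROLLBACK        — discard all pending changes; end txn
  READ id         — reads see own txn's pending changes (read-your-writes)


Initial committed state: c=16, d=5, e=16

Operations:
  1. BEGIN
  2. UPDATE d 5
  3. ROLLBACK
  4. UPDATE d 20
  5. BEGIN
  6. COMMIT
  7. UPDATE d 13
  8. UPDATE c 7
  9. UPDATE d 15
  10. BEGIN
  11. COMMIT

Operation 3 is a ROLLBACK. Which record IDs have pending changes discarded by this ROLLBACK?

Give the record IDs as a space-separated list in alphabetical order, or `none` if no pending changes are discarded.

Initial committed: {c=16, d=5, e=16}
Op 1: BEGIN: in_txn=True, pending={}
Op 2: UPDATE d=5 (pending; pending now {d=5})
Op 3: ROLLBACK: discarded pending ['d']; in_txn=False
Op 4: UPDATE d=20 (auto-commit; committed d=20)
Op 5: BEGIN: in_txn=True, pending={}
Op 6: COMMIT: merged [] into committed; committed now {c=16, d=20, e=16}
Op 7: UPDATE d=13 (auto-commit; committed d=13)
Op 8: UPDATE c=7 (auto-commit; committed c=7)
Op 9: UPDATE d=15 (auto-commit; committed d=15)
Op 10: BEGIN: in_txn=True, pending={}
Op 11: COMMIT: merged [] into committed; committed now {c=7, d=15, e=16}
ROLLBACK at op 3 discards: ['d']

Answer: d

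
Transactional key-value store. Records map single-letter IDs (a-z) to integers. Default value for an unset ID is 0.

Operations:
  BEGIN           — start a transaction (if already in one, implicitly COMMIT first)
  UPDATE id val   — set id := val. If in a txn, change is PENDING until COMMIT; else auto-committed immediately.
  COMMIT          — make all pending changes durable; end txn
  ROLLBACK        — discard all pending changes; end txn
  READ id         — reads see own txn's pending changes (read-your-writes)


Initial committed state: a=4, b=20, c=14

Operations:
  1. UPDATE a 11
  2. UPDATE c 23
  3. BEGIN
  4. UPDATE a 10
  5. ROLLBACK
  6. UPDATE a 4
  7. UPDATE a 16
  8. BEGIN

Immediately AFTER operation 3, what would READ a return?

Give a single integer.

Initial committed: {a=4, b=20, c=14}
Op 1: UPDATE a=11 (auto-commit; committed a=11)
Op 2: UPDATE c=23 (auto-commit; committed c=23)
Op 3: BEGIN: in_txn=True, pending={}
After op 3: visible(a) = 11 (pending={}, committed={a=11, b=20, c=23})

Answer: 11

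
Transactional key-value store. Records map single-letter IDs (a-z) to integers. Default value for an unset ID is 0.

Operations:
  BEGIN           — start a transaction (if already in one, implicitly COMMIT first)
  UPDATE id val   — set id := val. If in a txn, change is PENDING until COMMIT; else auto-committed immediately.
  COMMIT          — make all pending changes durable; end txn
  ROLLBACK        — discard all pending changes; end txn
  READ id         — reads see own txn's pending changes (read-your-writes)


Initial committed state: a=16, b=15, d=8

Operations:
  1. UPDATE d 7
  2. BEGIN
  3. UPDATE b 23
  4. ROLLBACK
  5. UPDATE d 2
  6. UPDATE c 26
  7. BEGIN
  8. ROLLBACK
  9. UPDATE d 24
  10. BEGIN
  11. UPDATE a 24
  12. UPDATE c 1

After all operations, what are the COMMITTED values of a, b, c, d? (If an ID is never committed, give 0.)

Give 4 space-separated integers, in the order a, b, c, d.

Initial committed: {a=16, b=15, d=8}
Op 1: UPDATE d=7 (auto-commit; committed d=7)
Op 2: BEGIN: in_txn=True, pending={}
Op 3: UPDATE b=23 (pending; pending now {b=23})
Op 4: ROLLBACK: discarded pending ['b']; in_txn=False
Op 5: UPDATE d=2 (auto-commit; committed d=2)
Op 6: UPDATE c=26 (auto-commit; committed c=26)
Op 7: BEGIN: in_txn=True, pending={}
Op 8: ROLLBACK: discarded pending []; in_txn=False
Op 9: UPDATE d=24 (auto-commit; committed d=24)
Op 10: BEGIN: in_txn=True, pending={}
Op 11: UPDATE a=24 (pending; pending now {a=24})
Op 12: UPDATE c=1 (pending; pending now {a=24, c=1})
Final committed: {a=16, b=15, c=26, d=24}

Answer: 16 15 26 24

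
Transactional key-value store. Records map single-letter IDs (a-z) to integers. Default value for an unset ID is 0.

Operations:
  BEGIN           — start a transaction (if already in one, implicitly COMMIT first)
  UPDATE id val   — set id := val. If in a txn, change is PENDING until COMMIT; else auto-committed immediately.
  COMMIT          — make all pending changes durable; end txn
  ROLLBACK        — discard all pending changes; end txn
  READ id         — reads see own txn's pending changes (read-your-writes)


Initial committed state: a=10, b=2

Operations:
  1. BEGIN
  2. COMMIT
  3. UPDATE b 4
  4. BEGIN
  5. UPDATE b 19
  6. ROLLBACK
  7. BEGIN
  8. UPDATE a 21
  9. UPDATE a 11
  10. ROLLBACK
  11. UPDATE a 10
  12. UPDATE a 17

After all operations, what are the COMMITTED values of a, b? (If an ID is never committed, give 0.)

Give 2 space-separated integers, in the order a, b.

Answer: 17 4

Derivation:
Initial committed: {a=10, b=2}
Op 1: BEGIN: in_txn=True, pending={}
Op 2: COMMIT: merged [] into committed; committed now {a=10, b=2}
Op 3: UPDATE b=4 (auto-commit; committed b=4)
Op 4: BEGIN: in_txn=True, pending={}
Op 5: UPDATE b=19 (pending; pending now {b=19})
Op 6: ROLLBACK: discarded pending ['b']; in_txn=False
Op 7: BEGIN: in_txn=True, pending={}
Op 8: UPDATE a=21 (pending; pending now {a=21})
Op 9: UPDATE a=11 (pending; pending now {a=11})
Op 10: ROLLBACK: discarded pending ['a']; in_txn=False
Op 11: UPDATE a=10 (auto-commit; committed a=10)
Op 12: UPDATE a=17 (auto-commit; committed a=17)
Final committed: {a=17, b=4}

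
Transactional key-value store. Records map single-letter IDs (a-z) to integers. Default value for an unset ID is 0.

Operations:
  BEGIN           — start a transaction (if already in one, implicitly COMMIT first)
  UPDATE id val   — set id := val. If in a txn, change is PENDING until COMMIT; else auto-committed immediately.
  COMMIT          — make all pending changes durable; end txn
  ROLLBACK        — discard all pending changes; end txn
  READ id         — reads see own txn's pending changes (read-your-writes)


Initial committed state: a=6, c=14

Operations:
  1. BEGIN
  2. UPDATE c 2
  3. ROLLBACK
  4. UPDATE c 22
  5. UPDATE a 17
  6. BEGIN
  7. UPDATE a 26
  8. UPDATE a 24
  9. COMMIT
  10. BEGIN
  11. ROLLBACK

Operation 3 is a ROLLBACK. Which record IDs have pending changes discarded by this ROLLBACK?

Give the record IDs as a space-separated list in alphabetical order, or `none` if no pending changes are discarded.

Answer: c

Derivation:
Initial committed: {a=6, c=14}
Op 1: BEGIN: in_txn=True, pending={}
Op 2: UPDATE c=2 (pending; pending now {c=2})
Op 3: ROLLBACK: discarded pending ['c']; in_txn=False
Op 4: UPDATE c=22 (auto-commit; committed c=22)
Op 5: UPDATE a=17 (auto-commit; committed a=17)
Op 6: BEGIN: in_txn=True, pending={}
Op 7: UPDATE a=26 (pending; pending now {a=26})
Op 8: UPDATE a=24 (pending; pending now {a=24})
Op 9: COMMIT: merged ['a'] into committed; committed now {a=24, c=22}
Op 10: BEGIN: in_txn=True, pending={}
Op 11: ROLLBACK: discarded pending []; in_txn=False
ROLLBACK at op 3 discards: ['c']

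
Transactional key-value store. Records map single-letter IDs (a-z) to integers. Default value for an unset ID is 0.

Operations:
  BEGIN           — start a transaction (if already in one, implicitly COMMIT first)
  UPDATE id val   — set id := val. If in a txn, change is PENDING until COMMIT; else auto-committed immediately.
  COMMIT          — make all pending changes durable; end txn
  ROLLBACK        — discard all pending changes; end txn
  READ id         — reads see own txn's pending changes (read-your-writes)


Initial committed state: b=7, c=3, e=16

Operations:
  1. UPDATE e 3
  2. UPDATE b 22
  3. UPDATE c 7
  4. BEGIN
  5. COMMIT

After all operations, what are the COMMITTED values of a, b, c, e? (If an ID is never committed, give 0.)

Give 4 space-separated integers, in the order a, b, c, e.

Answer: 0 22 7 3

Derivation:
Initial committed: {b=7, c=3, e=16}
Op 1: UPDATE e=3 (auto-commit; committed e=3)
Op 2: UPDATE b=22 (auto-commit; committed b=22)
Op 3: UPDATE c=7 (auto-commit; committed c=7)
Op 4: BEGIN: in_txn=True, pending={}
Op 5: COMMIT: merged [] into committed; committed now {b=22, c=7, e=3}
Final committed: {b=22, c=7, e=3}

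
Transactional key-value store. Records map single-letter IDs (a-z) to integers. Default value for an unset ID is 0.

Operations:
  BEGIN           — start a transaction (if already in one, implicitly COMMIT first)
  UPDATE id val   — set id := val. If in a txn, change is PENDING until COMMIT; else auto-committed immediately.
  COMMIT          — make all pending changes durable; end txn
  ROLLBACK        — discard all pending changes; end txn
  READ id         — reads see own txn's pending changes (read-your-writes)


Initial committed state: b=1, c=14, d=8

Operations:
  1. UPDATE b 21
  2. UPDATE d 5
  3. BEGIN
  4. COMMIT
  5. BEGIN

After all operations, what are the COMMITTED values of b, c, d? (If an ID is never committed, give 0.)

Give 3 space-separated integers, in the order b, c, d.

Initial committed: {b=1, c=14, d=8}
Op 1: UPDATE b=21 (auto-commit; committed b=21)
Op 2: UPDATE d=5 (auto-commit; committed d=5)
Op 3: BEGIN: in_txn=True, pending={}
Op 4: COMMIT: merged [] into committed; committed now {b=21, c=14, d=5}
Op 5: BEGIN: in_txn=True, pending={}
Final committed: {b=21, c=14, d=5}

Answer: 21 14 5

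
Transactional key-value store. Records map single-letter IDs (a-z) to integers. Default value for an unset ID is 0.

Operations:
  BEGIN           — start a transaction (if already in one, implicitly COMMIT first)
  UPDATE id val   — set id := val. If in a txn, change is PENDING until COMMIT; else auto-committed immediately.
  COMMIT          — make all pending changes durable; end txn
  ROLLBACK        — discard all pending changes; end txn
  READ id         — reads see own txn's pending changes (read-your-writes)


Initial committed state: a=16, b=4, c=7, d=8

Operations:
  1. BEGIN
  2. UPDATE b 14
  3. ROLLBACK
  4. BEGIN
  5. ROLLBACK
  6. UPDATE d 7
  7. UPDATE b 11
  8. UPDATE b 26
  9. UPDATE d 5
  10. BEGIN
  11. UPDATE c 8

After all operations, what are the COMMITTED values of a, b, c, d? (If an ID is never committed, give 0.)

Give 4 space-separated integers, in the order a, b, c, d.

Answer: 16 26 7 5

Derivation:
Initial committed: {a=16, b=4, c=7, d=8}
Op 1: BEGIN: in_txn=True, pending={}
Op 2: UPDATE b=14 (pending; pending now {b=14})
Op 3: ROLLBACK: discarded pending ['b']; in_txn=False
Op 4: BEGIN: in_txn=True, pending={}
Op 5: ROLLBACK: discarded pending []; in_txn=False
Op 6: UPDATE d=7 (auto-commit; committed d=7)
Op 7: UPDATE b=11 (auto-commit; committed b=11)
Op 8: UPDATE b=26 (auto-commit; committed b=26)
Op 9: UPDATE d=5 (auto-commit; committed d=5)
Op 10: BEGIN: in_txn=True, pending={}
Op 11: UPDATE c=8 (pending; pending now {c=8})
Final committed: {a=16, b=26, c=7, d=5}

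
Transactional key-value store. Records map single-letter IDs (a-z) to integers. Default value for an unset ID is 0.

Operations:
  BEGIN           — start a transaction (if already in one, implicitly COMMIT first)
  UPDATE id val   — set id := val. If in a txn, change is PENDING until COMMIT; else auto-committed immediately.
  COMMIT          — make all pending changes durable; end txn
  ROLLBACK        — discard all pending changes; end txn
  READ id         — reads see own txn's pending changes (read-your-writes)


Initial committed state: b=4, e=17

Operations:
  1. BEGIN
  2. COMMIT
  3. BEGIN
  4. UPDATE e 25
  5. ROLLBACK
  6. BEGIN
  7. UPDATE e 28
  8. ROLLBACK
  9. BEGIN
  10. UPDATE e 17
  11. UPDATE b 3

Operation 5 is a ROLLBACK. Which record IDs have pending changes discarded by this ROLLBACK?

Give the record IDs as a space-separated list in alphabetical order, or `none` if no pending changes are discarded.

Initial committed: {b=4, e=17}
Op 1: BEGIN: in_txn=True, pending={}
Op 2: COMMIT: merged [] into committed; committed now {b=4, e=17}
Op 3: BEGIN: in_txn=True, pending={}
Op 4: UPDATE e=25 (pending; pending now {e=25})
Op 5: ROLLBACK: discarded pending ['e']; in_txn=False
Op 6: BEGIN: in_txn=True, pending={}
Op 7: UPDATE e=28 (pending; pending now {e=28})
Op 8: ROLLBACK: discarded pending ['e']; in_txn=False
Op 9: BEGIN: in_txn=True, pending={}
Op 10: UPDATE e=17 (pending; pending now {e=17})
Op 11: UPDATE b=3 (pending; pending now {b=3, e=17})
ROLLBACK at op 5 discards: ['e']

Answer: e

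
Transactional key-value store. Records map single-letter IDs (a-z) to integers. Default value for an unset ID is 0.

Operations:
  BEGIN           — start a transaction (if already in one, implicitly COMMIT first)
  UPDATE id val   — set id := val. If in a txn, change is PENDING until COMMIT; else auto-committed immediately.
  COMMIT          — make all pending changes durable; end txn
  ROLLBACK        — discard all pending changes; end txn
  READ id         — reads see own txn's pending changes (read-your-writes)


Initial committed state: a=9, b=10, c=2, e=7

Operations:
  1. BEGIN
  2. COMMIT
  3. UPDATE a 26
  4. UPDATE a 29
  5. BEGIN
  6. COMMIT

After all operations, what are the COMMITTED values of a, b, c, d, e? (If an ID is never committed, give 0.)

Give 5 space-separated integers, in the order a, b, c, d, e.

Initial committed: {a=9, b=10, c=2, e=7}
Op 1: BEGIN: in_txn=True, pending={}
Op 2: COMMIT: merged [] into committed; committed now {a=9, b=10, c=2, e=7}
Op 3: UPDATE a=26 (auto-commit; committed a=26)
Op 4: UPDATE a=29 (auto-commit; committed a=29)
Op 5: BEGIN: in_txn=True, pending={}
Op 6: COMMIT: merged [] into committed; committed now {a=29, b=10, c=2, e=7}
Final committed: {a=29, b=10, c=2, e=7}

Answer: 29 10 2 0 7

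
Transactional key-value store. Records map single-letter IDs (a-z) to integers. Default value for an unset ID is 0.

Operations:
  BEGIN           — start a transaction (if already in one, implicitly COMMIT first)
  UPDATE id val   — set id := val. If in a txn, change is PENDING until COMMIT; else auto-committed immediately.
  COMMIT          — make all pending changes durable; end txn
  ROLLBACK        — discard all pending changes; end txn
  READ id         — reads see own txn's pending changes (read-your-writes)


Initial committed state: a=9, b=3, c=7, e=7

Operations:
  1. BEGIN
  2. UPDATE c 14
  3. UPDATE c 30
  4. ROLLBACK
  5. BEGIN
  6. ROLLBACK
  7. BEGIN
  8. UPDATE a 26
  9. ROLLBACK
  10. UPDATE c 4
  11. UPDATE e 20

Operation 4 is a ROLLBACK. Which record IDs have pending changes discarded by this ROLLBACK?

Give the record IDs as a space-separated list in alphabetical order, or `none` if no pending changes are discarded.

Initial committed: {a=9, b=3, c=7, e=7}
Op 1: BEGIN: in_txn=True, pending={}
Op 2: UPDATE c=14 (pending; pending now {c=14})
Op 3: UPDATE c=30 (pending; pending now {c=30})
Op 4: ROLLBACK: discarded pending ['c']; in_txn=False
Op 5: BEGIN: in_txn=True, pending={}
Op 6: ROLLBACK: discarded pending []; in_txn=False
Op 7: BEGIN: in_txn=True, pending={}
Op 8: UPDATE a=26 (pending; pending now {a=26})
Op 9: ROLLBACK: discarded pending ['a']; in_txn=False
Op 10: UPDATE c=4 (auto-commit; committed c=4)
Op 11: UPDATE e=20 (auto-commit; committed e=20)
ROLLBACK at op 4 discards: ['c']

Answer: c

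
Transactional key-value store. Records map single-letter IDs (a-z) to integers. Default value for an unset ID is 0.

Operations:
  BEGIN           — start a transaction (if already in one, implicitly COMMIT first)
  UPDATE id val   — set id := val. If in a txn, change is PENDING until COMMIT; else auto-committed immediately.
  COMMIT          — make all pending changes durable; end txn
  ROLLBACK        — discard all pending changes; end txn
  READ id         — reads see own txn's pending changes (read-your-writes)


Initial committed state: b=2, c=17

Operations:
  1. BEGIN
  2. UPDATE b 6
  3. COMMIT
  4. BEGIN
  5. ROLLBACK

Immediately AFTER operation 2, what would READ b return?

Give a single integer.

Answer: 6

Derivation:
Initial committed: {b=2, c=17}
Op 1: BEGIN: in_txn=True, pending={}
Op 2: UPDATE b=6 (pending; pending now {b=6})
After op 2: visible(b) = 6 (pending={b=6}, committed={b=2, c=17})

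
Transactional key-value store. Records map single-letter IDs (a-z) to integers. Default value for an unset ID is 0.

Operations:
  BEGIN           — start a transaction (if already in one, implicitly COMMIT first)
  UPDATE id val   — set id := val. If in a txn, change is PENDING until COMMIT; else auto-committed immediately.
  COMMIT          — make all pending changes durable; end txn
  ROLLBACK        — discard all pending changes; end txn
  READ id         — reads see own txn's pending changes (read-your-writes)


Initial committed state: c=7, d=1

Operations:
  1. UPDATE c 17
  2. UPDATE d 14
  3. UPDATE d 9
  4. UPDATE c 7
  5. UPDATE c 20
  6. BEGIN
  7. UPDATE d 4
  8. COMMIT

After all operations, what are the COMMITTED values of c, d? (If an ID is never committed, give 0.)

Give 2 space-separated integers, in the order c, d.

Initial committed: {c=7, d=1}
Op 1: UPDATE c=17 (auto-commit; committed c=17)
Op 2: UPDATE d=14 (auto-commit; committed d=14)
Op 3: UPDATE d=9 (auto-commit; committed d=9)
Op 4: UPDATE c=7 (auto-commit; committed c=7)
Op 5: UPDATE c=20 (auto-commit; committed c=20)
Op 6: BEGIN: in_txn=True, pending={}
Op 7: UPDATE d=4 (pending; pending now {d=4})
Op 8: COMMIT: merged ['d'] into committed; committed now {c=20, d=4}
Final committed: {c=20, d=4}

Answer: 20 4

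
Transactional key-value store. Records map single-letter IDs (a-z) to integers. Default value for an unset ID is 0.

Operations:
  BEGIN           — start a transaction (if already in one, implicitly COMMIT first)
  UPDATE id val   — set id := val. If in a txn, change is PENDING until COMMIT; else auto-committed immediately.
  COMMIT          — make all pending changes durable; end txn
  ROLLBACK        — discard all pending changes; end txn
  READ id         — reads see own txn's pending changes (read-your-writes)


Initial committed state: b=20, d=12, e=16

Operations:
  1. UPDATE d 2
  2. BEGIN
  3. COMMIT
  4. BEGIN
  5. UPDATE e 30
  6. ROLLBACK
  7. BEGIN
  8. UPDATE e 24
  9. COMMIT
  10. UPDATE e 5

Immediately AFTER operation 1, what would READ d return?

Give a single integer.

Answer: 2

Derivation:
Initial committed: {b=20, d=12, e=16}
Op 1: UPDATE d=2 (auto-commit; committed d=2)
After op 1: visible(d) = 2 (pending={}, committed={b=20, d=2, e=16})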